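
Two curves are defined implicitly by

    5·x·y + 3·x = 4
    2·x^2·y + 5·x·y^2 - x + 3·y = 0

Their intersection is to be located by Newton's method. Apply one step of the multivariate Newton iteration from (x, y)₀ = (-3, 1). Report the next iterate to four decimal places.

(-0.9844, 0.2083)

At (-3, 1): F = (-28.0000, 9.0000).
Jacobian J = [[5·y + 3, 5·x], [4·x·y + 5·y^2 - 1, 2·x^2 + 10·x·y + 3]].
At the point, J = [[8.0000, -15.0000], [-8.0000, -9.0000]] (det J = -192.0000).
Solving J·Δ = −F gives Δ = (2.0156, -0.7917).
Then the next iterate is (x, y)₁ = (-0.9844, 0.2083).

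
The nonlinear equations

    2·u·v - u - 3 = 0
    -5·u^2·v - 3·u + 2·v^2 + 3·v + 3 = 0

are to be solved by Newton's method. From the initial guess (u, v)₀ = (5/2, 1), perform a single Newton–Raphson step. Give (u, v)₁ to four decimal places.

(1.0670, 1.3866)

At (5/2, 1): F = (-0.5000, -30.7500).
Jacobian J = [[2·v - 1, 2·u], [-10·u·v - 3, -5·u^2 + 4·v + 3]].
At the point, J = [[1.0000, 5.0000], [-28.0000, -24.2500]] (det J = 115.7500).
Solving J·Δ = −F gives Δ = (-1.4330, 0.3866).
Then the next iterate is (u, v)₁ = (1.0670, 1.3866).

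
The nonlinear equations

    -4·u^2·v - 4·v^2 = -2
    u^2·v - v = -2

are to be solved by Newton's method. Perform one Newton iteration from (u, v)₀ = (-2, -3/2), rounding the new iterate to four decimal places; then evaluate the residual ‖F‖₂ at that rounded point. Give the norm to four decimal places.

8.1874

At (-2, -3/2): F = (17.0000, -2.5000).
Jacobian J = [[-8·u·v, -4·u^2 - 8·v], [2·u·v, u^2 - 1]].
At the point, J = [[-24.0000, -4.0000], [6.0000, 3.0000]] (det J = -48.0000).
Solving J·Δ = −F gives Δ = (0.8542, -0.8750).
Then the next iterate is (u, v)₁ = (-1.1458, -2.3750).
Re-evaluating at (-1.1458, -2.3750): F = (-8.090352, 1.256963), so ‖F‖₂ = 8.1874.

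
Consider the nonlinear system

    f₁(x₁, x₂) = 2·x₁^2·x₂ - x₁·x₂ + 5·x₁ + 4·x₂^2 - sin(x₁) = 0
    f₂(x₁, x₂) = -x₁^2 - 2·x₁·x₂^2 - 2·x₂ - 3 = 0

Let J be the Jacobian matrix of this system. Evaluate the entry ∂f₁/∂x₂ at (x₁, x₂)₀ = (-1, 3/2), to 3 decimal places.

∂f₁/∂x₂ = 2·x₁^2 - x₁ + 8·x₂.
At (-1, 3/2) this is 15.000.

15.000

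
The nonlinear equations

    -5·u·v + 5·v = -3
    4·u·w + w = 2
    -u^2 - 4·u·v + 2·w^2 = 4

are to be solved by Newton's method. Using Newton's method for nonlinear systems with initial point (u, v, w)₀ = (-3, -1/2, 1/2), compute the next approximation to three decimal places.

(-0.718, -0.435, 0.233)

At (-3, -1/2, 1/2): F = (-7.000, -7.500, -18.500).
Jacobian J = [[-5·v, -5·u + 5, 0], [4·w, 0, 4·u + 1], [-2·u - 4·v, -4·u, 4·w]].
At the point, J = [[2.500, 20.000, 0.000], [2.000, 0.000, -11.000], [8.000, 12.000, 2.000]] (det J = -1510.000).
Solving J·Δ = −F gives Δ = (2.282, 0.065, -0.267).
Then the next iterate is (u, v, w)₁ = (-0.718, -0.435, 0.233).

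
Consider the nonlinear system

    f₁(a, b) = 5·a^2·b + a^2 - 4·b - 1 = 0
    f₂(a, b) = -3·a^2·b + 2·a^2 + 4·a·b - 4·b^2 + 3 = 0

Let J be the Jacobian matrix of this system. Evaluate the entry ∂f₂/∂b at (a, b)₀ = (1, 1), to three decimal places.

∂f₂/∂b = -3·a^2 + 4·a - 8·b.
At (1, 1) this is -7.000.

-7.000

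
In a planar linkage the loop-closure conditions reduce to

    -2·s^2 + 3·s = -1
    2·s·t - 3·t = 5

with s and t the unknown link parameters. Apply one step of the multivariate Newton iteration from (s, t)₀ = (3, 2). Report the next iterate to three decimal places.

(2.111, 2.852)

At (3, 2): F = (-8.000, 1.000).
Jacobian J = [[-4·s + 3, 0], [2·t, 2·s - 3]].
At the point, J = [[-9.000, 0.000], [4.000, 3.000]] (det J = -27.000).
Solving J·Δ = −F gives Δ = (-0.889, 0.852).
Then the next iterate is (s, t)₁ = (2.111, 2.852).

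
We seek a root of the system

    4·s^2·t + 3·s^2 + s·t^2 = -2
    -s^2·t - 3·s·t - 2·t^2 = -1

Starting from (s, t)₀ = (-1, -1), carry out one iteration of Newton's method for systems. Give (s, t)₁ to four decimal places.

At (-1, -1): F = (0.0000, -3.0000).
Jacobian J = [[8·s·t + 6·s + t^2, 4·s^2 + 2·s·t], [-2·s·t - 3·t, -s^2 - 3·s - 4·t]].
At the point, J = [[3.0000, 6.0000], [1.0000, 6.0000]] (det J = 12.0000).
Solving J·Δ = −F gives Δ = (-1.5000, 0.7500).
Then the next iterate is (s, t)₁ = (-2.5000, -0.2500).

(-2.5000, -0.2500)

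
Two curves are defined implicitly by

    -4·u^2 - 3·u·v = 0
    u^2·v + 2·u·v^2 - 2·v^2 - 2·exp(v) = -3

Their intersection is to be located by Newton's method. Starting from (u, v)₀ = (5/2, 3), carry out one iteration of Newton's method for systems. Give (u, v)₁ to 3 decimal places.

At (5/2, 3): F = (-47.500, 8.57893).
Jacobian J = [[-8·u - 3·v, -3·u], [2·u·v + 2·v^2, u^2 + 4·u·v - 4·v - 2·exp(v)]].
At the point, J = [[-29.000, -7.500], [33.000, -15.92107]] (det J = 709.21114).
Solving J·Δ = −F gives Δ = (-1.157, -1.859).
Then the next iterate is (u, v)₁ = (1.343, 1.141).

(1.343, 1.141)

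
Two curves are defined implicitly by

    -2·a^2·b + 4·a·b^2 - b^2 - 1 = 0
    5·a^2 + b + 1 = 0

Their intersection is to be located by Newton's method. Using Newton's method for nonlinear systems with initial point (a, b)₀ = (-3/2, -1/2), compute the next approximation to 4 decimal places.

At (-3/2, -1/2): F = (-0.5000, 11.7500).
Jacobian J = [[-4·a·b + 4·b^2, -2·a^2 + 8·a·b - 2·b], [10·a, 1]].
At the point, J = [[-2.0000, 2.5000], [-15.0000, 1.0000]] (det J = 35.5000).
Solving J·Δ = −F gives Δ = (0.8415, 0.8732).
Then the next iterate is (a, b)₁ = (-0.6585, 0.3732).

(-0.6585, 0.3732)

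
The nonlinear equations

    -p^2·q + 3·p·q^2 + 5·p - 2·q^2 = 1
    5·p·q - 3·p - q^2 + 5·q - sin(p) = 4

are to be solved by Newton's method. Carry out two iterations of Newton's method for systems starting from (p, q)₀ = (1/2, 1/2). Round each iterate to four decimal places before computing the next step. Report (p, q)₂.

At (1/2, 1/2): F = (1.2500, -2.479426).
Jacobian J = [[-2·p·q + 3·q^2 + 5, -p^2 + 6·p·q - 4·q], [5·q - cos(p) - 3, 5·p - 2·q + 5]].
At the point, J = [[5.2500, -0.7500], [-1.377583, 6.5000]] (det J = 33.091813).
Solving J·Δ = −F gives Δ = (-0.1893, 0.3413).
Then the next iterate is (p, q)₁ = (0.3107, 0.8413).
Round to (0.3107, 0.8413) and repeat: F = (-0.283559, -0.432151), J = [[6.600573, -1.893383], [0.254380, 4.8709]].
Δ = (0.0674, 0.0852), so (p, q)₂ = (0.3781, 0.9265).

(0.3781, 0.9265)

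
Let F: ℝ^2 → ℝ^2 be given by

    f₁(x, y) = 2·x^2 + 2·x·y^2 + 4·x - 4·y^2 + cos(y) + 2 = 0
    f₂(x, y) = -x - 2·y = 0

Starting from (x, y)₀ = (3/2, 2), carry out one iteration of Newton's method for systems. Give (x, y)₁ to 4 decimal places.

At (3/2, 2): F = (8.083853, -5.5000).
Jacobian J = [[4·x + 2·y^2 + 4, 4·x·y - 8·y - sin(y)], [-1, -2]].
At the point, J = [[18.0000, -4.909297], [-1.0000, -2.0000]] (det J = -40.909297).
Solving J·Δ = −F gives Δ = (-1.0552, -2.2224).
Then the next iterate is (x, y)₁ = (0.4448, -0.2224).

(0.4448, -0.2224)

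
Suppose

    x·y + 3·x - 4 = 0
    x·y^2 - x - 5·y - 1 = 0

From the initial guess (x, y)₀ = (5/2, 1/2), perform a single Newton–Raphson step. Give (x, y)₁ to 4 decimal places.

(2.7273, -1.7182)

At (5/2, 1/2): F = (4.7500, -5.3750).
Jacobian J = [[y + 3, x], [y^2 - 1, 2·x·y - 5]].
At the point, J = [[3.5000, 2.5000], [-0.7500, -2.5000]] (det J = -6.8750).
Solving J·Δ = −F gives Δ = (0.2273, -2.2182).
Then the next iterate is (x, y)₁ = (2.7273, -1.7182).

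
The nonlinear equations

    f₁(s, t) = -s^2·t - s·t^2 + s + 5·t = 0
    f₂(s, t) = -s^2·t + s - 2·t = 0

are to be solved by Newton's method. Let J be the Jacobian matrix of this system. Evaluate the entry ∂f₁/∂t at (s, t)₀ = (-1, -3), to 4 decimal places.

-2.0000

∂f₁/∂t = -s^2 - 2·s·t + 5.
At (-1, -3) this is -2.0000.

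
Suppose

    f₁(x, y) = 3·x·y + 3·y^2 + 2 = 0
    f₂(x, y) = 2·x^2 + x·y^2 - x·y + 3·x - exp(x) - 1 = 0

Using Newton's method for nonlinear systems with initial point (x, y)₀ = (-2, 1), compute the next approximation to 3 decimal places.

(-1.667, 0.576)

At (-2, 1): F = (-1.000, 0.86466).
Jacobian J = [[3·y, 3·x + 6·y], [4·x + y^2 - y - exp(x) + 3, 2·x·y - x]].
At the point, J = [[3.000, 0.000], [-5.13534, -2.000]] (det J = -6.000).
Solving J·Δ = −F gives Δ = (0.333, -0.424).
Then the next iterate is (x, y)₁ = (-1.667, 0.576).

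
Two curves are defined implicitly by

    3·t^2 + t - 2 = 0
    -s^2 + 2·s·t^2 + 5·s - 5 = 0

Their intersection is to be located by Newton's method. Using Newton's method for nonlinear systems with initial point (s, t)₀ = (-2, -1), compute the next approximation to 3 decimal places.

(0.091, -1.000)

At (-2, -1): F = (0.000, -23.000).
Jacobian J = [[0, 6·t + 1], [-2·s + 2·t^2 + 5, 4·s·t]].
At the point, J = [[0.000, -5.000], [11.000, 8.000]] (det J = 55.000).
Solving J·Δ = −F gives Δ = (2.091, 0.000).
Then the next iterate is (s, t)₁ = (0.091, -1.000).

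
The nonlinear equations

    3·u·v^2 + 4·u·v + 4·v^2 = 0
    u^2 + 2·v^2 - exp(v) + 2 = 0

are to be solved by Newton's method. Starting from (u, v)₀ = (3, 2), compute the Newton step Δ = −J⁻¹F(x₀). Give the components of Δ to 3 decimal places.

(-1.874, -0.602)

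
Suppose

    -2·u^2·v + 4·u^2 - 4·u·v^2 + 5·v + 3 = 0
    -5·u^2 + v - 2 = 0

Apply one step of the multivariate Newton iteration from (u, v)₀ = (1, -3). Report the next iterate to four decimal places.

(0.0866, -2.1339)

At (1, -3): F = (-38.0000, -10.0000).
Jacobian J = [[-4·u·v + 8·u - 4·v^2, -2·u^2 - 8·u·v + 5], [-10·u, 1]].
At the point, J = [[-16.0000, 27.0000], [-10.0000, 1.0000]] (det J = 254.0000).
Solving J·Δ = −F gives Δ = (-0.9134, 0.8661).
Then the next iterate is (u, v)₁ = (0.0866, -2.1339).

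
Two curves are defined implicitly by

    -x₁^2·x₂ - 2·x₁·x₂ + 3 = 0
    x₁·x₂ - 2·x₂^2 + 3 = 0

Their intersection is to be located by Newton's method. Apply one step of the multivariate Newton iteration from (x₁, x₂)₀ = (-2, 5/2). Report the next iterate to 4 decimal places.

(-2.6000, 1.1667)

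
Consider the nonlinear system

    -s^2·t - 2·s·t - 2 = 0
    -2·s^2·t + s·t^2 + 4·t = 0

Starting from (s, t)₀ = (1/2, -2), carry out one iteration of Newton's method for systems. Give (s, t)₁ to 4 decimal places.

At (1/2, -2): F = (0.5000, -5.0000).
Jacobian J = [[-2·s·t - 2·t, -s^2 - 2·s], [-4·s·t + t^2, -2·s^2 + 2·s·t + 4]].
At the point, J = [[6.0000, -1.2500], [8.0000, 1.5000]] (det J = 19.0000).
Solving J·Δ = −F gives Δ = (0.2895, 1.7895).
Then the next iterate is (s, t)₁ = (0.7895, -0.2105).

(0.7895, -0.2105)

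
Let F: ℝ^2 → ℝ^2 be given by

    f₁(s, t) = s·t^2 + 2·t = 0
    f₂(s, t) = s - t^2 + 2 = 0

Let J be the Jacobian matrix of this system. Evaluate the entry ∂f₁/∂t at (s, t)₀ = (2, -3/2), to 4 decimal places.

-4.0000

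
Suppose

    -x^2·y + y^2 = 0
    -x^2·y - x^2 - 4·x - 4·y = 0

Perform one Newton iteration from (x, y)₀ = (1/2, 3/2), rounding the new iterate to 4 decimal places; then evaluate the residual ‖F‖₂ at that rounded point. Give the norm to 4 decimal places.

At (1/2, 3/2): F = (1.8750, -8.6250).
Jacobian J = [[-2·x·y, -x^2 + 2·y], [-2·x·y - 2·x - 4, -x^2 - 4]].
At the point, J = [[-1.5000, 2.7500], [-6.5000, -4.2500]] (det J = 24.2500).
Solving J·Δ = −F gives Δ = (-0.6495, -1.0361).
Then the next iterate is (x, y)₁ = (-0.1495, 0.4639).
Re-evaluating at (-0.1495, 0.4639): F = (0.204835, -1.290319), so ‖F‖₂ = 1.3065.

1.3065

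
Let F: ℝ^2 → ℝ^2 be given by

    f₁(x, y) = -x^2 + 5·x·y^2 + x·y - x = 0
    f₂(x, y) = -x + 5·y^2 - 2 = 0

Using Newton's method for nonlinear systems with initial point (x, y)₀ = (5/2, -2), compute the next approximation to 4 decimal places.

At (5/2, -2): F = (36.2500, 15.5000).
Jacobian J = [[-2·x + 5·y^2 + y - 1, 10·x·y + x], [-1, 10·y]].
At the point, J = [[12.0000, -47.5000], [-1.0000, -20.0000]] (det J = -287.5000).
Solving J·Δ = −F gives Δ = (0.0391, 0.7730).
Then the next iterate is (x, y)₁ = (2.5391, -1.2270).

(2.5391, -1.2270)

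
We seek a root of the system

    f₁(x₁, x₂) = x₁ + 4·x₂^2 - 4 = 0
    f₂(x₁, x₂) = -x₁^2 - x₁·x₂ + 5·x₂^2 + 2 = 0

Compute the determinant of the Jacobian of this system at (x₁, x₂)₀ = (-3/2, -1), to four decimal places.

23.5000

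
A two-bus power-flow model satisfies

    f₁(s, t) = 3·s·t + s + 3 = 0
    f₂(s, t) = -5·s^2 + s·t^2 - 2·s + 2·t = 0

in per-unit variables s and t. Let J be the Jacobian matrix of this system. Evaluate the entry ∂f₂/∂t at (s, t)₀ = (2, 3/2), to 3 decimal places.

∂f₂/∂t = 2·s·t + 2.
At (2, 3/2) this is 8.000.

8.000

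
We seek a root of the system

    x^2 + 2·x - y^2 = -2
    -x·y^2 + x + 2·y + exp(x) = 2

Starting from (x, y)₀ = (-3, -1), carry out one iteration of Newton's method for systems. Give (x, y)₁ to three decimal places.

(-2.491, -1.981)

At (-3, -1): F = (4.000, -3.95021).
Jacobian J = [[2·x + 2, -2·y], [-y^2 + exp(x) + 1, -2·x·y + 2]].
At the point, J = [[-4.000, 2.000], [0.04979, -4.000]] (det J = 15.90043).
Solving J·Δ = −F gives Δ = (0.509, -0.981).
Then the next iterate is (x, y)₁ = (-2.491, -1.981).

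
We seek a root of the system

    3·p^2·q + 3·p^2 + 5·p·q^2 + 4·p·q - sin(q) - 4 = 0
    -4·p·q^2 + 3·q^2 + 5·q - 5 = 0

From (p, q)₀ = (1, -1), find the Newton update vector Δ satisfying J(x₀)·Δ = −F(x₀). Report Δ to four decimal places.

(-7.5480, -2.7417)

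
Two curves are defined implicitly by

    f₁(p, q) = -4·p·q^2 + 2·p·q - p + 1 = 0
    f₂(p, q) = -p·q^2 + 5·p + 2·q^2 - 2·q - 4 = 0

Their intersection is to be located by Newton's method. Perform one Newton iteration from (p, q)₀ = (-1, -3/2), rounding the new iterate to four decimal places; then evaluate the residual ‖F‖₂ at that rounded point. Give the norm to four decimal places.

At (-1, -3/2): F = (14.0000, 0.7500).
Jacobian J = [[-4·q^2 + 2·q - 1, -8·p·q + 2·p], [-q^2 + 5, -2·p·q + 4·q - 2]].
At the point, J = [[-13.0000, -14.0000], [2.7500, -11.0000]] (det J = 181.5000).
Solving J·Δ = −F gives Δ = (0.7906, 0.2658).
Then the next iterate is (p, q)₁ = (-0.2094, -1.2342).
Re-evaluating at (-0.2094, -1.2342): F = (3.002157, 0.786868), so ‖F‖₂ = 3.1036.

3.1036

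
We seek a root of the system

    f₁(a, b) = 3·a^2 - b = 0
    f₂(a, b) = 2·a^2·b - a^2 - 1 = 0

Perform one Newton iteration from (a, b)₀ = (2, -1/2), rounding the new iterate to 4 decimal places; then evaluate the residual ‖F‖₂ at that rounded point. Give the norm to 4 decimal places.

4.1906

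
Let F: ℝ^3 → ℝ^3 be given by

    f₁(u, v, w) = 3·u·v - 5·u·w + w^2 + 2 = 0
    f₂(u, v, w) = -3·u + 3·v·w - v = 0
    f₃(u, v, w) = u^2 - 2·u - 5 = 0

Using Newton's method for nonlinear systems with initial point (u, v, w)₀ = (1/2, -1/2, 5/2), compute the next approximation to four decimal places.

(-5.2500, -8.8176, -25.2095)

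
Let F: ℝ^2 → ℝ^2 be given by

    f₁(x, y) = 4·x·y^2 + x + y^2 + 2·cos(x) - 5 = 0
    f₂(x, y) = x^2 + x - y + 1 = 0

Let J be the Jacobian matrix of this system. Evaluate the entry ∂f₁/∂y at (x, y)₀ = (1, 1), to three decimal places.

10.000

∂f₁/∂y = 8·x·y + 2·y.
At (1, 1) this is 10.000.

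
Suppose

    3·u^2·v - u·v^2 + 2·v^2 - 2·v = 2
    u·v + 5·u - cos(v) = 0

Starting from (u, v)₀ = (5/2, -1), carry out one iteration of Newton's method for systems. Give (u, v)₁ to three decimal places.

(0.451, -1.762)

At (5/2, -1): F = (-19.250, 9.45970).
Jacobian J = [[6·u·v - v^2, 3·u^2 - 2·u·v + 4·v - 2], [v + 5, u + sin(v)]].
At the point, J = [[-16.000, 17.750], [4.000, 1.65853]] (det J = -97.53646).
Solving J·Δ = −F gives Δ = (-2.049, -0.762).
Then the next iterate is (u, v)₁ = (0.451, -1.762).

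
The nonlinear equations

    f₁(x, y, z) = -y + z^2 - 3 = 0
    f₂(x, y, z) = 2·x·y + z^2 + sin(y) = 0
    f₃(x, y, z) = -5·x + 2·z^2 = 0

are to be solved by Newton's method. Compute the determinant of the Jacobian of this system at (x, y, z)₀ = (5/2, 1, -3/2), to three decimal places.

-110.105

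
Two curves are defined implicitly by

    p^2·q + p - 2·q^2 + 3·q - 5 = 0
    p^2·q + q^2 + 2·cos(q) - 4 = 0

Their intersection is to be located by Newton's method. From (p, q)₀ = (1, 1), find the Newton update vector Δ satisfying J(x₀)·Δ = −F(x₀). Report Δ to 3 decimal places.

(0.667, -0.314)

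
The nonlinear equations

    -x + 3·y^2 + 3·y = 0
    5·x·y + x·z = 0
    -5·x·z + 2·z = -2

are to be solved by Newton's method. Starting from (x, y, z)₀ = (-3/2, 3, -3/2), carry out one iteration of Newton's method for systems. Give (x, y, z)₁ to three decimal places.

At (-3/2, 3, -3/2): F = (37.500, -20.250, -12.250).
Jacobian J = [[-1, 6·y + 3, 0], [5·y + z, 5·x, x], [-5·z, 0, -5·x + 2]].
At the point, J = [[-1.000, 21.000, 0.000], [13.500, -7.500, -1.500], [7.500, 0.000, 9.500]] (det J = -2858.250).
Solving J·Δ = −F gives Δ = (0.614, -1.756, 0.805).
Then the next iterate is (x, y, z)₁ = (-0.886, 1.244, -0.695).

(-0.886, 1.244, -0.695)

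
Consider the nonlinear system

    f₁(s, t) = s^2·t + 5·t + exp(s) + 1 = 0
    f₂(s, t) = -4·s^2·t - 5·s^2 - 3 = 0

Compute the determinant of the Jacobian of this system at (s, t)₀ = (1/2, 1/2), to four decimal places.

J = [[2·s·t + exp(s), s^2 + 5], [-8·s·t - 10·s, -4·s^2]].
At the point, J = [[2.148721, 5.2500], [-7.0000, -1.0000]].
det J = 34.6013.

34.6013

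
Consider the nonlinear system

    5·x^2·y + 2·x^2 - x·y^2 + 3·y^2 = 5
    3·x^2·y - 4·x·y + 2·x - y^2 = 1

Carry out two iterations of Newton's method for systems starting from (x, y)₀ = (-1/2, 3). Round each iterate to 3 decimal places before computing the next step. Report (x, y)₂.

(-0.453, 1.133)

At (-1/2, 3): F = (30.750, -2.750).
Jacobian J = [[10·x·y + 4·x - y^2, 5·x^2 - 2·x·y + 6·y], [6·x·y - 4·y + 2, 3·x^2 - 4·x - 2·y]].
At the point, J = [[-26.000, 22.250], [-19.000, -3.250]] (det J = 507.250).
Solving J·Δ = −F gives Δ = (0.076, -1.293).
Then the next iterate is (x, y)₁ = (-0.424, 1.707).
Round to (-0.424, 1.707) and repeat: F = (6.87096, -0.94614), J = [[-11.84753, 12.58842], [-9.17061, -1.17867]].
Δ = (-0.029, -0.574), so (x, y)₂ = (-0.453, 1.133).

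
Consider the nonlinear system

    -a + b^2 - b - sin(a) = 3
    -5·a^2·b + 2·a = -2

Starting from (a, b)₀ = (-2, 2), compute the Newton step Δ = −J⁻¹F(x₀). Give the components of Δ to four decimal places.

(0.7681, -0.4869)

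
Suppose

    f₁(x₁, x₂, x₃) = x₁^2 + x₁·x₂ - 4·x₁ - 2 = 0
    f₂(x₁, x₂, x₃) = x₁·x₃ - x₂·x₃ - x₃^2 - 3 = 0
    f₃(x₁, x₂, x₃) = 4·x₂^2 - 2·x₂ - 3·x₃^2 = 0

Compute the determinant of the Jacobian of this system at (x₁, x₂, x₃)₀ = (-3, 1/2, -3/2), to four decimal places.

J = [[2·x₁ + x₂ - 4, x₁, 0], [x₃, -x₃, x₁ - x₂ - 2·x₃], [0, 8·x₂ - 2, -6·x₃]].
At the point, J = [[-9.5000, -3.0000, 0.0000], [-1.5000, 1.5000, -0.5000], [0.0000, 2.0000, 9.0000]].
det J = -178.2500.

-178.2500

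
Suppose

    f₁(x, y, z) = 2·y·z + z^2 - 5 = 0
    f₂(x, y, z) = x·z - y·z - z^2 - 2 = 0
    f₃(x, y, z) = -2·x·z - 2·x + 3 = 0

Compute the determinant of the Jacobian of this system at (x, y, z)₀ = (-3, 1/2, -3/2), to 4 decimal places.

-22.5000

J = [[0, 2·z, 2·y + 2·z], [z, -z, x - y - 2·z], [-2·z - 2, 0, -2·x]].
At the point, J = [[0.0000, -3.0000, -2.0000], [-1.5000, 1.5000, -0.5000], [1.0000, 0.0000, 6.0000]].
det J = -22.5000.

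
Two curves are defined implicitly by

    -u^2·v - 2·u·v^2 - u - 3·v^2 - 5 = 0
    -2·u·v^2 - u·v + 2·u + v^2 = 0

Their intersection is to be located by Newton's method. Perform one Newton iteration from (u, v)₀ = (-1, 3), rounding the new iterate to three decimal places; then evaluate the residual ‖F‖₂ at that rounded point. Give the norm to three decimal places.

7.866

At (-1, 3): F = (-16.000, 28.000).
Jacobian J = [[-2·u·v - 2·v^2 - 1, -u^2 - 4·u·v - 6·v], [-2·v^2 - v + 2, -4·u·v - u + 2·v]].
At the point, J = [[-13.000, -7.000], [-19.000, 19.000]] (det J = -380.000).
Solving J·Δ = −F gives Δ = (-0.284, -1.758).
Then the next iterate is (u, v)₁ = (-1.284, 1.242).
Re-evaluating at (-1.284, 1.242): F = (-6.43002, 4.53060), so ‖F‖₂ = 7.866.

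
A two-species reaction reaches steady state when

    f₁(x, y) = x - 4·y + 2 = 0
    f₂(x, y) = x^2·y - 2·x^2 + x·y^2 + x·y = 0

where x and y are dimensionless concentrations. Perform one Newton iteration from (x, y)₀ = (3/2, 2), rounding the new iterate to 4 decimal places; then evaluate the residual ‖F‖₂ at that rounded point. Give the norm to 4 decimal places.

0.0772

At (3/2, 2): F = (-4.5000, 9.0000).
Jacobian J = [[1, -4], [2·x·y - 4·x + y^2 + y, x^2 + 2·x·y + x]].
At the point, J = [[1.0000, -4.0000], [6.0000, 9.7500]] (det J = 33.7500).
Solving J·Δ = −F gives Δ = (0.2333, -1.0667).
Then the next iterate is (x, y)₁ = (1.7333, 0.9333).
Re-evaluating at (1.7333, 0.9333): F = (0.0001, -0.077240), so ‖F‖₂ = 0.0772.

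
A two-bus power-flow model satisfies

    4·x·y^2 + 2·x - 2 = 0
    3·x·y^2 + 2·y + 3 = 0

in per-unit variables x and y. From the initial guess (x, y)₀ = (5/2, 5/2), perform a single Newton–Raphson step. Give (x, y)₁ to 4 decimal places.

(3.7132, 0.5349)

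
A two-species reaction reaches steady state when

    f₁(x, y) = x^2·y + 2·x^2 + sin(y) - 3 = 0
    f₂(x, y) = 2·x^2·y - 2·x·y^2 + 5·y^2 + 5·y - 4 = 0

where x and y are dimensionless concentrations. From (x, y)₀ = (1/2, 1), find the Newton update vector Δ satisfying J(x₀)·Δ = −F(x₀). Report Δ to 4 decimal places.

(0.5768, -0.4074)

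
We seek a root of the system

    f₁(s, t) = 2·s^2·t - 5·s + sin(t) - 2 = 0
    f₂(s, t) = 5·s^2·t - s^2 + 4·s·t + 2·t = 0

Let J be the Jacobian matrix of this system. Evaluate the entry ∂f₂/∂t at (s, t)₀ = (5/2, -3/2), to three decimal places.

∂f₂/∂t = 5·s^2 + 4·s + 2.
At (5/2, -3/2) this is 43.250.

43.250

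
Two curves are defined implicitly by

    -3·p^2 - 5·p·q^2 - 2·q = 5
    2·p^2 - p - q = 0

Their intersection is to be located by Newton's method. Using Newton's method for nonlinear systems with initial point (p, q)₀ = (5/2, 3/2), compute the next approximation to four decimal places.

(1.4768, 0.7908)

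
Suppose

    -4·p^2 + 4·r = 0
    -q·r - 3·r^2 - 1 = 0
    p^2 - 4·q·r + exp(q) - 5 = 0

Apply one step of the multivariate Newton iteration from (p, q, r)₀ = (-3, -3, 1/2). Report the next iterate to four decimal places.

At (-3, -3, 1/2): F = (-34.0000, -0.2500, 10.049787).
Jacobian J = [[-8·p, 0, 4], [0, -r, -q - 6·r], [2·p, -4·r + exp(q), -4·q]].
At the point, J = [[24.0000, 0.0000, 4.0000], [0.0000, -0.5000, 0.0000], [-6.0000, -1.950213, 12.0000]] (det J = -156.0000).
Solving J·Δ = −F gives Δ = (1.4490, -0.5000, -0.1942).
Then the next iterate is (p, q, r)₁ = (-1.5510, -3.5000, 0.3058).

(-1.5510, -3.5000, 0.3058)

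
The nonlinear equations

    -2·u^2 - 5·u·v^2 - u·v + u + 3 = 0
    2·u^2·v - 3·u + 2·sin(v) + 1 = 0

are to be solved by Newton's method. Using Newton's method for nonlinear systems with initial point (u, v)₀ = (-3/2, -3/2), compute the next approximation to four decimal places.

At (-3/2, -3/2): F = (11.6250, -3.244990).
Jacobian J = [[-4·u - 5·v^2 - v + 1, -10·u·v - u], [4·u·v - 3, 2·u^2 + 2·cos(v)]].
At the point, J = [[-2.7500, -21.0000], [6.0000, 4.641474]] (det J = 113.235945).
Solving J·Δ = −F gives Δ = (0.1253, 0.5372).
Then the next iterate is (u, v)₁ = (-1.3747, -0.9628).

(-1.3747, -0.9628)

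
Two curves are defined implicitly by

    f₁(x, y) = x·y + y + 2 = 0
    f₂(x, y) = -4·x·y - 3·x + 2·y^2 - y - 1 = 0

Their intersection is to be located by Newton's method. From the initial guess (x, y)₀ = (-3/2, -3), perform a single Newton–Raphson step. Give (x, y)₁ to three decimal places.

(-0.667, -1.000)

At (-3/2, -3): F = (3.500, 6.500).
Jacobian J = [[y, x + 1], [-4·y - 3, -4·x + 4·y - 1]].
At the point, J = [[-3.000, -0.500], [9.000, -7.000]] (det J = 25.500).
Solving J·Δ = −F gives Δ = (0.833, 2.000).
Then the next iterate is (x, y)₁ = (-0.667, -1.000).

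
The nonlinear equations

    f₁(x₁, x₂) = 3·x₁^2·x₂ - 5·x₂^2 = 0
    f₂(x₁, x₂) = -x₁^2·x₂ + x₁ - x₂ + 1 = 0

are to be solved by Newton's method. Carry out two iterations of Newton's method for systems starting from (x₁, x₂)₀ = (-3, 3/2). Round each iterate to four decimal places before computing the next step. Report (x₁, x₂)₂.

At (-3, 3/2): F = (29.2500, -17.0000).
Jacobian J = [[6·x₁·x₂, 3·x₁^2 - 10·x₂], [-2·x₁·x₂ + 1, -x₁^2 - 1]].
At the point, J = [[-27.0000, 12.0000], [10.0000, -10.0000]] (det J = 150.0000).
Solving J·Δ = −F gives Δ = (0.5900, -1.1100).
Then the next iterate is (x₁, x₂)₁ = (-2.4100, 0.3900).
Round to (-2.4100, 0.3900) and repeat: F = (6.034977, -4.065159), J = [[-5.6394, 13.5243], [2.8798, -6.8081]].
Δ = (25.0898, 10.0158), so (x₁, x₂)₂ = (22.6798, 10.4058).

(22.6798, 10.4058)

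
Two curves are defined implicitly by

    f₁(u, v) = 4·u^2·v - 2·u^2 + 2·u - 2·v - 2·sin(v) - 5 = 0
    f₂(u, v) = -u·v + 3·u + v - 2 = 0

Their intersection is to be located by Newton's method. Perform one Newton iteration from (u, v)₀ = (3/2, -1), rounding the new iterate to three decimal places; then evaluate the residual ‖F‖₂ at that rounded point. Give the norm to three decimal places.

3.112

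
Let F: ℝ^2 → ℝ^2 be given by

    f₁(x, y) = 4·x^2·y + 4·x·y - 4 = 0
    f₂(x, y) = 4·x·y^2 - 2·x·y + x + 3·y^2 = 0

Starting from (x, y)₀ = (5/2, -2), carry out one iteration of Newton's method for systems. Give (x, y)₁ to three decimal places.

(1.520, -1.229)

At (5/2, -2): F = (-74.000, 64.500).
Jacobian J = [[8·x·y + 4·y, 4·x^2 + 4·x], [4·y^2 - 2·y + 1, 8·x·y - 2·x + 6·y]].
At the point, J = [[-48.000, 35.000], [21.000, -57.000]] (det J = 2001.000).
Solving J·Δ = −F gives Δ = (-0.980, 0.771).
Then the next iterate is (x, y)₁ = (1.520, -1.229).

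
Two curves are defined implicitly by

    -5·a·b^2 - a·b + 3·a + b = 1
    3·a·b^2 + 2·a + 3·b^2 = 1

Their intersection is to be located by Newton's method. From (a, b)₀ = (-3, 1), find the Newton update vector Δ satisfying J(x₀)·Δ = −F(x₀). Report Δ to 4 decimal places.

At (-3, 1): F = (9.0000, -13.0000).
Jacobian J = [[-5·b^2 - b + 3, -10·a·b - a + 1], [3·b^2 + 2, 6·a·b + 6·b]].
At the point, J = [[-3.0000, 34.0000], [5.0000, -12.0000]] (det J = -134.0000).
Solving J·Δ = −F gives Δ = (2.4925, -0.0448).

(2.4925, -0.0448)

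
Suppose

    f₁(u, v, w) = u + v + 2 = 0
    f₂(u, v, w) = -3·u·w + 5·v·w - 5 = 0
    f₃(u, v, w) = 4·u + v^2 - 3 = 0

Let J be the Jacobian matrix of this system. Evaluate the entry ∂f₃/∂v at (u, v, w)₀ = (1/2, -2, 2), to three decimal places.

-4.000

∂f₃/∂v = 2·v.
At (1/2, -2, 2) this is -4.000.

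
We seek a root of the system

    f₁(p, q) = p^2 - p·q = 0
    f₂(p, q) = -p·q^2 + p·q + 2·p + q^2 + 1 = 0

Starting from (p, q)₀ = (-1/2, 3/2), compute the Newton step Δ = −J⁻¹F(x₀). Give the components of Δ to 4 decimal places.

(0.2529, -0.7353)

At (-1/2, 3/2): F = (1.0000, 2.6250).
Jacobian J = [[2·p - q, -p], [-q^2 + q + 2, -2·p·q + p + 2·q]].
At the point, J = [[-2.5000, 0.5000], [1.2500, 4.0000]] (det J = -10.6250).
Solving J·Δ = −F gives Δ = (0.2529, -0.7353).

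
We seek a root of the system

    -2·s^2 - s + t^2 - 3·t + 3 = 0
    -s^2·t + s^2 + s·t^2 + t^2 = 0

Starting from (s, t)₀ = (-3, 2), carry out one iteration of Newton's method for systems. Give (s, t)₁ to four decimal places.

At (-3, 2): F = (-14.0000, -17.0000).
Jacobian J = [[-4·s - 1, 2·t - 3], [-2·s·t + 2·s + t^2, -s^2 + 2·s·t + 2·t]].
At the point, J = [[11.0000, 1.0000], [10.0000, -17.0000]] (det J = -197.0000).
Solving J·Δ = −F gives Δ = (1.2944, -0.2386).
Then the next iterate is (s, t)₁ = (-1.7056, 1.7614).

(-1.7056, 1.7614)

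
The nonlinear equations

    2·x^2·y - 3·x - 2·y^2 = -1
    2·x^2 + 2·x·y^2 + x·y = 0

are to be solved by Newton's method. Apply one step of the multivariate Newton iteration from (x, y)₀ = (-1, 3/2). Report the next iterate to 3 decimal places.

(-0.528, 1.063)

At (-1, 3/2): F = (2.500, -4.000).
Jacobian J = [[4·x·y - 3, 2·x^2 - 4·y], [4·x + 2·y^2 + y, 4·x·y + x]].
At the point, J = [[-9.000, -4.000], [2.000, -7.000]] (det J = 71.000).
Solving J·Δ = −F gives Δ = (0.472, -0.437).
Then the next iterate is (x, y)₁ = (-0.528, 1.063).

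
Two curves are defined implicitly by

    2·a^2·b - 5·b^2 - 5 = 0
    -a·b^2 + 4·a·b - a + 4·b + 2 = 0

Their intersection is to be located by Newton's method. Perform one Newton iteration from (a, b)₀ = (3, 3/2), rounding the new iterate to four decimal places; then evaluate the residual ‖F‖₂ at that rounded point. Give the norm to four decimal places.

23.1912

At (3, 3/2): F = (10.7500, 16.2500).
Jacobian J = [[4·a·b, 2·a^2 - 10·b], [-b^2 + 4·b - 1, -2·a·b + 4·a + 4]].
At the point, J = [[18.0000, 3.0000], [2.7500, 7.0000]] (det J = 117.7500).
Solving J·Δ = −F gives Δ = (-0.2251, -2.2330).
Then the next iterate is (a, b)₁ = (2.7749, -0.7330).
Re-evaluating at (2.7749, -0.7330): F = (-18.974748, -13.333830), so ‖F‖₂ = 23.1912.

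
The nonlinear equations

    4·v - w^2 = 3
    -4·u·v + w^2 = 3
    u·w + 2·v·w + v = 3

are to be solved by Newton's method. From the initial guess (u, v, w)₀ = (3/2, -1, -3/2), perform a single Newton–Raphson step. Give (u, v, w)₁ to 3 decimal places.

(0.990, -4.020, 5.610)

At (3/2, -1, -3/2): F = (-9.250, 5.250, -3.250).
Jacobian J = [[0, 4, -2·w], [-4·v, -4·u, 2·w], [w, 2·w + 1, u + 2·v]].
At the point, J = [[0.000, 4.000, 3.000], [4.000, -6.000, -3.000], [-1.500, -2.000, -0.500]] (det J = -25.000).
Solving J·Δ = −F gives Δ = (-0.510, -3.020, 7.110).
Then the next iterate is (u, v, w)₁ = (0.990, -4.020, 5.610).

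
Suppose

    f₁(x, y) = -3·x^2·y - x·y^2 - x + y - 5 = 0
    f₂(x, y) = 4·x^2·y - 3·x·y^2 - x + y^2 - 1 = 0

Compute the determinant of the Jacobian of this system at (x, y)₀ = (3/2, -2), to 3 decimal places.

308.250

J = [[-6·x·y - y^2 - 1, -3·x^2 - 2·x·y + 1], [8·x·y - 3·y^2 - 1, 4·x^2 - 6·x·y + 2·y]].
At the point, J = [[13.000, 0.250], [-37.000, 23.000]].
det J = 308.250.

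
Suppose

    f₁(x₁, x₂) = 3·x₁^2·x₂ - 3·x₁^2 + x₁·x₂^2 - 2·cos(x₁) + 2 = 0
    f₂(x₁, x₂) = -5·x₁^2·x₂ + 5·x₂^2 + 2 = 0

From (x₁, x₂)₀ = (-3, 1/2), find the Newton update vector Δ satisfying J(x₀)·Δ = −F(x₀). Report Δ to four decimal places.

At (-3, 1/2): F = (-10.270015, -19.2500).
Jacobian J = [[6·x₁·x₂ - 6·x₁ + x₂^2 + 2·sin(x₁), 3·x₁^2 + 2·x₁·x₂], [-10·x₁·x₂, -5·x₁^2 + 10·x₂]].
At the point, J = [[8.967760, 24.0000], [15.0000, -40.0000]] (det J = -718.710399).
Solving J·Δ = −F gives Δ = (1.2144, -0.0259).

(1.2144, -0.0259)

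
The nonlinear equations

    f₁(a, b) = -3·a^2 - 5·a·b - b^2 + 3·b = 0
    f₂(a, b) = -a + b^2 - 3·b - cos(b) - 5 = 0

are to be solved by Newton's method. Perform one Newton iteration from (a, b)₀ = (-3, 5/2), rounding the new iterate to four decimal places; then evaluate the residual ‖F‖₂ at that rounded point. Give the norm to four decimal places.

14.9501

At (-3, 5/2): F = (11.7500, -2.448856).
Jacobian J = [[-6·a - 5·b, -5·a - 2·b + 3], [-1, 2·b + sin(b) - 3]].
At the point, J = [[5.5000, 13.0000], [-1.0000, 2.598472]] (det J = 27.291597).
Solving J·Δ = −F gives Δ = (-2.2852, 0.0630).
Then the next iterate is (a, b)₁ = (-5.2852, 2.5630).
Re-evaluating at (-5.2852, 2.5630): F = (-14.950148, 0.002402), so ‖F‖₂ = 14.9501.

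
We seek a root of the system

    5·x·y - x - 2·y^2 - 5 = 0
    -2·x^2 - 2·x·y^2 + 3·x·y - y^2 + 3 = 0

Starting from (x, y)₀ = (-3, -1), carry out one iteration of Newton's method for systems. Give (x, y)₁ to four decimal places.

(-1.8482, -0.6283)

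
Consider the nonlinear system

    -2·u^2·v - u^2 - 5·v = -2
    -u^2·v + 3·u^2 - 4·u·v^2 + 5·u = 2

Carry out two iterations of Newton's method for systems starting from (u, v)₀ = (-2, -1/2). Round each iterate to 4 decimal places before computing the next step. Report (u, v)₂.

(-1.9126, -0.1352)

At (-2, -1/2): F = (4.5000, 4.0000).
Jacobian J = [[-4·u·v - 2·u, -2·u^2 - 5], [-2·u·v + 6·u - 4·v^2 + 5, -u^2 - 8·u·v]].
At the point, J = [[0.0000, -13.0000], [-10.0000, -12.0000]] (det J = -130.0000).
Solving J·Δ = −F gives Δ = (-0.0154, 0.3462).
Then the next iterate is (u, v)₁ = (-2.0154, -0.1538).
Round to (-2.0154, -0.1538) and repeat: F = (-0.043416, 0.923915), J = [[2.790926, -13.123674], [-7.806955, -6.541585]].
Δ = (0.1028, 0.0186), so (u, v)₂ = (-1.9126, -0.1352).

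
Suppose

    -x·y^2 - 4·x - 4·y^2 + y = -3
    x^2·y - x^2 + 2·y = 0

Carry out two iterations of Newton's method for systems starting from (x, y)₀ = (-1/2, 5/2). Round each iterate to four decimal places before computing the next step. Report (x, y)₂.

At (-1/2, 5/2): F = (-14.3750, 5.3750).
Jacobian J = [[-y^2 - 4, -2·x·y - 8·y + 1], [2·x·y - 2·x, x^2 + 2]].
At the point, J = [[-10.2500, -16.5000], [-1.5000, 2.2500]] (det J = -47.8125).
Solving J·Δ = −F gives Δ = (1.1784, -1.6033).
Then the next iterate is (x, y)₁ = (0.6784, 0.8967).
Round to (0.6784, 0.8967) and repeat: F = (-2.578665, 1.745859), J = [[-4.804071, -7.390243], [-0.140157, 2.460227]].
Δ = (0.5102, -0.6806), so (x, y)₂ = (1.1886, 0.2161).

(1.1886, 0.2161)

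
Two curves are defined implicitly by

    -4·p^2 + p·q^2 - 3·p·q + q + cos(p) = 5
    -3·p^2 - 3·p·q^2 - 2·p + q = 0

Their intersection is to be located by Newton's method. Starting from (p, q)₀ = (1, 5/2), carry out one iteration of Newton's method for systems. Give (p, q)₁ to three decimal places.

(0.257, 2.403)

At (1, 5/2): F = (-7.20970, -21.250).
Jacobian J = [[-8·p + q^2 - 3·q - sin(p), 2·p·q - 3·p + 1], [-6·p - 3·q^2 - 2, -6·p·q + 1]].
At the point, J = [[-10.09147, 3.000], [-26.750, -14.000]] (det J = 221.53059).
Solving J·Δ = −F gives Δ = (-0.743, -0.097).
Then the next iterate is (p, q)₁ = (0.257, 2.403).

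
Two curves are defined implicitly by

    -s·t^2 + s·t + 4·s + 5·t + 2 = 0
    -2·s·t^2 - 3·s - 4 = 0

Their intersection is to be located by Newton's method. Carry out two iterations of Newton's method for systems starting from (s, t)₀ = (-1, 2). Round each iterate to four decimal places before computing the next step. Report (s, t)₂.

At (-1, 2): F = (10.0000, 7.0000).
Jacobian J = [[-t^2 + t + 4, -2·s·t + s + 5], [-2·t^2 - 3, -4·s·t]].
At the point, J = [[2.0000, 8.0000], [-11.0000, 8.0000]] (det J = 104.0000).
Solving J·Δ = −F gives Δ = (-0.2308, -1.1923).
Then the next iterate is (s, t)₁ = (-1.2308, 0.8077).
Round to (-1.2308, 0.8077) and repeat: F = (0.924131, 1.298297), J = [[4.155321, 5.757434], [-4.304759, 3.976469]].
Δ = (0.0920, -0.2269), so (s, t)₂ = (-1.1388, 0.5808).

(-1.1388, 0.5808)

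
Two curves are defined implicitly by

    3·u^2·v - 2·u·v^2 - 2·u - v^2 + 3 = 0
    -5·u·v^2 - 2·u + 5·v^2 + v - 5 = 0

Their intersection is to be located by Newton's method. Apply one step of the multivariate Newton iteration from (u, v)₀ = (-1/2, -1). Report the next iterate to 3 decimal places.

At (-1/2, -1): F = (3.250, 2.500).
Jacobian J = [[6·u·v - 2·v^2 - 2, 3·u^2 - 4·u·v - 2·v], [-5·v^2 - 2, -10·u·v + 10·v + 1]].
At the point, J = [[-1.000, 0.750], [-7.000, -14.000]] (det J = 19.250).
Solving J·Δ = −F gives Δ = (2.461, -1.052).
Then the next iterate is (u, v)₁ = (1.961, -2.052).

(1.961, -2.052)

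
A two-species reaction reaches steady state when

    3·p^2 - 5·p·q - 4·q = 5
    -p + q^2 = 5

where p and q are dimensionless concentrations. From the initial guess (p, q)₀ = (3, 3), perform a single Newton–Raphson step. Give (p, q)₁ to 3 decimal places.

(-188.000, -29.000)

At (3, 3): F = (-35.000, 1.000).
Jacobian J = [[6·p - 5·q, -5·p - 4], [-1, 2·q]].
At the point, J = [[3.000, -19.000], [-1.000, 6.000]] (det J = -1.000).
Solving J·Δ = −F gives Δ = (-191.000, -32.000).
Then the next iterate is (p, q)₁ = (-188.000, -29.000).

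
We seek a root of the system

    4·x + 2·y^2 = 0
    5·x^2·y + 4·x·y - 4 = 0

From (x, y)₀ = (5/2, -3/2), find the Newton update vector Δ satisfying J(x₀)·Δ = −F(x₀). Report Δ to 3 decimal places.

At (5/2, -3/2): F = (14.500, -65.875).
Jacobian J = [[4, 4·y], [10·x·y + 4·y, 5·x^2 + 4·x]].
At the point, J = [[4.000, -6.000], [-43.500, 41.250]] (det J = -96.000).
Solving J·Δ = −F gives Δ = (2.113, 3.826).

(2.113, 3.826)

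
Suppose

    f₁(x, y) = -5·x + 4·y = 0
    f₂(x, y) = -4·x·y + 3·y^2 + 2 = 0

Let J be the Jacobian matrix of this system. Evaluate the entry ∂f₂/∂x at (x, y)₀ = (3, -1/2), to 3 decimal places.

2.000

∂f₂/∂x = -4·y.
At (3, -1/2) this is 2.000.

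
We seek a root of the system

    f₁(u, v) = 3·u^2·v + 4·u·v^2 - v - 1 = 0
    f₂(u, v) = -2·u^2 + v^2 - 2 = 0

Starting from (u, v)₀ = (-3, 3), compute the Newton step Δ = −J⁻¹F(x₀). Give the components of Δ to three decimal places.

(1.559, -1.284)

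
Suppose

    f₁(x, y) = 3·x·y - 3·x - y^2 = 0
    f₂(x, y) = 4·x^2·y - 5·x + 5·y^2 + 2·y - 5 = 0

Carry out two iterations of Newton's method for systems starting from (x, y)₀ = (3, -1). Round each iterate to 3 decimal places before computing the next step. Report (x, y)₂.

(1.192, 0.823)

At (3, -1): F = (-19.000, -53.000).
Jacobian J = [[3·y - 3, 3·x - 2·y], [8·x·y - 5, 4·x^2 + 10·y + 2]].
At the point, J = [[-6.000, 11.000], [-29.000, 28.000]] (det J = 151.000).
Solving J·Δ = −F gives Δ = (-0.338, 1.543).
Then the next iterate is (x, y)₁ = (2.662, 0.543).
Round to (2.662, 0.543) and repeat: F = (-3.94445, -0.35843), J = [[-1.371, 6.900], [6.56373, 35.77498]].
Δ = (-1.470, 0.280), so (x, y)₂ = (1.192, 0.823).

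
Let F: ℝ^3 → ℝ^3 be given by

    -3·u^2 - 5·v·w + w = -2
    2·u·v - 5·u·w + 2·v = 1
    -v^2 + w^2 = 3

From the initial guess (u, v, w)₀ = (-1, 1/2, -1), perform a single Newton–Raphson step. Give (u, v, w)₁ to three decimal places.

(0.240, -1.174, -1.288)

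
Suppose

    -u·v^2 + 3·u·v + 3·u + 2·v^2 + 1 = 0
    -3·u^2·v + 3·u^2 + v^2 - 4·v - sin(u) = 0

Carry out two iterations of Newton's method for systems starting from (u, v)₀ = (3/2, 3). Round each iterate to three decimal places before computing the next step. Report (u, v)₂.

At (3/2, 3): F = (23.500, -17.49749).
Jacobian J = [[-v^2 + 3·v + 3, -2·u·v + 3·u + 4·v], [-6·u·v + 6·u - cos(u), -3·u^2 + 2·v - 4]].
At the point, J = [[3.000, 7.500], [-18.07074, -4.750]] (det J = 121.28053).
Solving J·Δ = −F gives Δ = (-0.162, -3.069).
Then the next iterate is (u, v)₁ = (1.338, -0.069).
Round to (1.338, -0.069) and repeat: F = (4.74019, 5.04905), J = [[2.78824, 3.92264], [8.35123, -9.50873]].
Δ = (-1.095, -0.430), so (u, v)₂ = (0.243, -0.499).

(0.243, -0.499)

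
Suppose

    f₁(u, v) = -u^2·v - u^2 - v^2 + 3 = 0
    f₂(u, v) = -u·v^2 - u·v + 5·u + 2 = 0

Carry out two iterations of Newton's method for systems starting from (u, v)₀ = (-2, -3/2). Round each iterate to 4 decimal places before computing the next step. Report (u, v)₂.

At (-2, -3/2): F = (2.7500, -6.5000).
Jacobian J = [[-2·u·v - 2·u, -u^2 - 2·v], [-v^2 - v + 5, -2·u·v - u]].
At the point, J = [[-2.0000, -1.0000], [4.2500, -4.0000]] (det J = 12.2500).
Solving J·Δ = −F gives Δ = (1.4286, -0.1071).
Then the next iterate is (u, v)₁ = (-0.5714, -1.6071).
Round to (-0.5714, -1.6071) and repeat: F = (0.615447, -0.299502), J = [[-0.693794, 2.887702], [4.024330, -1.265194]].
Δ = (0.0080, -0.2112), so (u, v)₂ = (-0.5634, -1.8183).

(-0.5634, -1.8183)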